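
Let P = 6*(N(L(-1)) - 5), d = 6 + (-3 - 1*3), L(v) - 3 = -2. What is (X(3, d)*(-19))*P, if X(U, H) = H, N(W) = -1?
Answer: 0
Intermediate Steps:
L(v) = 1 (L(v) = 3 - 2 = 1)
d = 0 (d = 6 + (-3 - 3) = 6 - 6 = 0)
P = -36 (P = 6*(-1 - 5) = 6*(-6) = -36)
(X(3, d)*(-19))*P = (0*(-19))*(-36) = 0*(-36) = 0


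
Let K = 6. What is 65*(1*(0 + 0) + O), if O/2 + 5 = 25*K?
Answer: 18850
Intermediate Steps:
O = 290 (O = -10 + 2*(25*6) = -10 + 2*150 = -10 + 300 = 290)
65*(1*(0 + 0) + O) = 65*(1*(0 + 0) + 290) = 65*(1*0 + 290) = 65*(0 + 290) = 65*290 = 18850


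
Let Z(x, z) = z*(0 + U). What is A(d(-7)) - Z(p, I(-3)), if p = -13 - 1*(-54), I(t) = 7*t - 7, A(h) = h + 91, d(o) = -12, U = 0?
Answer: 79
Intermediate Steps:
A(h) = 91 + h
I(t) = -7 + 7*t
p = 41 (p = -13 + 54 = 41)
Z(x, z) = 0 (Z(x, z) = z*(0 + 0) = z*0 = 0)
A(d(-7)) - Z(p, I(-3)) = (91 - 12) - 1*0 = 79 + 0 = 79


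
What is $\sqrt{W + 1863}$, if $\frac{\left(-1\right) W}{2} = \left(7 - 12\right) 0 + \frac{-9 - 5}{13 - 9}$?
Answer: $\sqrt{1870} \approx 43.243$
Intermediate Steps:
$W = 7$ ($W = - 2 \left(\left(7 - 12\right) 0 + \frac{-9 - 5}{13 - 9}\right) = - 2 \left(\left(7 - 12\right) 0 - \frac{14}{4}\right) = - 2 \left(\left(-5\right) 0 - \frac{7}{2}\right) = - 2 \left(0 - \frac{7}{2}\right) = \left(-2\right) \left(- \frac{7}{2}\right) = 7$)
$\sqrt{W + 1863} = \sqrt{7 + 1863} = \sqrt{1870}$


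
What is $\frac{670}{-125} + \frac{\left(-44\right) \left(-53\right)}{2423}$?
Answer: $- \frac{266382}{60575} \approx -4.3976$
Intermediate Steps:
$\frac{670}{-125} + \frac{\left(-44\right) \left(-53\right)}{2423} = 670 \left(- \frac{1}{125}\right) + 2332 \cdot \frac{1}{2423} = - \frac{134}{25} + \frac{2332}{2423} = - \frac{266382}{60575}$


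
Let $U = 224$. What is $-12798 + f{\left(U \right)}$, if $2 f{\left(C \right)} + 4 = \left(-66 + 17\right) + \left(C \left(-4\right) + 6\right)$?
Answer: $- \frac{26539}{2} \approx -13270.0$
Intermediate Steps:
$f{\left(C \right)} = - \frac{47}{2} - 2 C$ ($f{\left(C \right)} = -2 + \frac{\left(-66 + 17\right) + \left(C \left(-4\right) + 6\right)}{2} = -2 + \frac{-49 - \left(-6 + 4 C\right)}{2} = -2 + \frac{-43 - 4 C}{2} = -2 - \left(\frac{43}{2} + 2 C\right) = - \frac{47}{2} - 2 C$)
$-12798 + f{\left(U \right)} = -12798 - \frac{943}{2} = - \frac{26539}{2}$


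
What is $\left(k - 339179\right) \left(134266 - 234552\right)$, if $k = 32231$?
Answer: $30782587128$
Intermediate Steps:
$\left(k - 339179\right) \left(134266 - 234552\right) = \left(32231 - 339179\right) \left(134266 - 234552\right) = \left(-306948\right) \left(-100286\right) = 30782587128$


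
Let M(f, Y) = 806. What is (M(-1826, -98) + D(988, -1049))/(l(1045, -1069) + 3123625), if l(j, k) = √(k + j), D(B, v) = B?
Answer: 5603783250/9757033140649 - 3588*I*√6/9757033140649 ≈ 0.00057433 - 9.0076e-10*I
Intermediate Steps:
l(j, k) = √(j + k)
(M(-1826, -98) + D(988, -1049))/(l(1045, -1069) + 3123625) = (806 + 988)/(√(1045 - 1069) + 3123625) = 1794/(√(-24) + 3123625) = 1794/(2*I*√6 + 3123625) = 1794/(3123625 + 2*I*√6)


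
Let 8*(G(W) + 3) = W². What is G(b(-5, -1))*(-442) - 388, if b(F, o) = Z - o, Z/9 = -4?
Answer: -266973/4 ≈ -66743.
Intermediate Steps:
Z = -36 (Z = 9*(-4) = -36)
b(F, o) = -36 - o
G(W) = -3 + W²/8
G(b(-5, -1))*(-442) - 388 = (-3 + (-36 - 1*(-1))²/8)*(-442) - 388 = (-3 + (-36 + 1)²/8)*(-442) - 388 = (-3 + (⅛)*(-35)²)*(-442) - 388 = (-3 + (⅛)*1225)*(-442) - 388 = (-3 + 1225/8)*(-442) - 388 = (1201/8)*(-442) - 388 = -265421/4 - 388 = -266973/4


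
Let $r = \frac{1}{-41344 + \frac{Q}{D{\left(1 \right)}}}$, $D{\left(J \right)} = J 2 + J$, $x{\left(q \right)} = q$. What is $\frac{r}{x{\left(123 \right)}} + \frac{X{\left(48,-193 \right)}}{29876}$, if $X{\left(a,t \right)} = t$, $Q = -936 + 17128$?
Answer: $- \frac{213341949}{33023735360} \approx -0.0064603$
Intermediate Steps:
$Q = 16192$
$D{\left(J \right)} = 3 J$ ($D{\left(J \right)} = 2 J + J = 3 J$)
$r = - \frac{3}{107840}$ ($r = \frac{1}{-41344 + \frac{16192}{3 \cdot 1}} = \frac{1}{-41344 + \frac{16192}{3}} = \frac{1}{- \frac{107840}{3}} = - \frac{3}{107840} \approx -2.7819 \cdot 10^{-5}$)
$\frac{r}{x{\left(123 \right)}} + \frac{X{\left(48,-193 \right)}}{29876} = - \frac{3}{107840 \cdot 123} - \frac{193}{29876} = \left(- \frac{3}{107840}\right) \frac{1}{123} - \frac{193}{29876} = - \frac{1}{4421440} - \frac{193}{29876} = - \frac{213341949}{33023735360}$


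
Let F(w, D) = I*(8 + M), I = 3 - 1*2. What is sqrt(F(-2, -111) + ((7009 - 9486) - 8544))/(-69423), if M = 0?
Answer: -I*sqrt(11013)/69423 ≈ -0.0015116*I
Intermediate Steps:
I = 1 (I = 3 - 2 = 1)
F(w, D) = 8 (F(w, D) = 1*(8 + 0) = 1*8 = 8)
sqrt(F(-2, -111) + ((7009 - 9486) - 8544))/(-69423) = sqrt(8 + ((7009 - 9486) - 8544))/(-69423) = sqrt(8 + (-2477 - 8544))*(-1/69423) = sqrt(8 - 11021)*(-1/69423) = sqrt(-11013)*(-1/69423) = (I*sqrt(11013))*(-1/69423) = -I*sqrt(11013)/69423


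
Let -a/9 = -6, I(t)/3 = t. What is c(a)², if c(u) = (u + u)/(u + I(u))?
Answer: ¼ ≈ 0.25000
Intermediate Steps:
I(t) = 3*t
a = 54 (a = -9*(-6) = 54)
c(u) = ½ (c(u) = (u + u)/(u + 3*u) = (2*u)/((4*u)) = (2*u)*(1/(4*u)) = ½)
c(a)² = (½)² = ¼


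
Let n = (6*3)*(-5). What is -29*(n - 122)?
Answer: 6148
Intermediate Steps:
n = -90 (n = 18*(-5) = -90)
-29*(n - 122) = -29*(-90 - 122) = -29*(-212) = 6148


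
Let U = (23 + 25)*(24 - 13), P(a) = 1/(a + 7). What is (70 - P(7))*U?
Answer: 258456/7 ≈ 36922.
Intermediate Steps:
P(a) = 1/(7 + a)
U = 528 (U = 48*11 = 528)
(70 - P(7))*U = (70 - 1/(7 + 7))*528 = (70 - 1/14)*528 = (979/14)*528 = 258456/7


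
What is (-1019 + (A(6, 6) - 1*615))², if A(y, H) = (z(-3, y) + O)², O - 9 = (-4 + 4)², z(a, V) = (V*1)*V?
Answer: 152881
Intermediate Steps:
z(a, V) = V² (z(a, V) = V*V = V²)
O = 9 (O = 9 + (-4 + 4)² = 9 + 0² = 9 + 0 = 9)
A(y, H) = (9 + y²)² (A(y, H) = (y² + 9)² = (9 + y²)²)
(-1019 + (A(6, 6) - 1*615))² = (-1019 + ((9 + 6²)² - 1*615))² = (-1019 + ((9 + 36)² - 615))² = (-1019 + (45² - 615))² = (-1019 + (2025 - 615))² = (-1019 + 1410)² = 391² = 152881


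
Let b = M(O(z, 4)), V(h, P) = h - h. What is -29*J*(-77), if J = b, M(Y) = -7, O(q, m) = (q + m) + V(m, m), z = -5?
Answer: -15631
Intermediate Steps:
V(h, P) = 0
O(q, m) = m + q (O(q, m) = (q + m) + 0 = (m + q) + 0 = m + q)
b = -7
J = -7
-29*J*(-77) = -29*(-7)*(-77) = 203*(-77) = -15631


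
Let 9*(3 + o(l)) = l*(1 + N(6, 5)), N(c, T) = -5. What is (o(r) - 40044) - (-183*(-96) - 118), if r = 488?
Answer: -519425/9 ≈ -57714.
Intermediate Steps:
o(l) = -3 - 4*l/9 (o(l) = -3 + (l*(1 - 5))/9 = -3 + (l*(-4))/9 = -3 + (-4*l)/9 = -3 - 4*l/9)
(o(r) - 40044) - (-183*(-96) - 118) = ((-3 - 4/9*488) - 40044) - (-183*(-96) - 118) = ((-3 - 1952/9) - 40044) - (17568 - 118) = (-1979/9 - 40044) - 1*17450 = -362375/9 - 17450 = -519425/9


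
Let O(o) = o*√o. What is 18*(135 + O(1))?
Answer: 2448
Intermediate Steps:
O(o) = o^(3/2)
18*(135 + O(1)) = 18*(135 + 1^(3/2)) = 18*(135 + 1) = 18*136 = 2448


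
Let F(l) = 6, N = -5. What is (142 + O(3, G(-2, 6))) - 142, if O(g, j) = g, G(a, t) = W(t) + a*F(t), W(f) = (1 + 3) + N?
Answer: 3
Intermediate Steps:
W(f) = -1 (W(f) = (1 + 3) - 5 = 4 - 5 = -1)
G(a, t) = -1 + 6*a (G(a, t) = -1 + a*6 = -1 + 6*a)
(142 + O(3, G(-2, 6))) - 142 = (142 + 3) - 142 = 145 - 142 = 3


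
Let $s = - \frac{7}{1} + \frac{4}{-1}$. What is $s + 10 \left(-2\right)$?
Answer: $-31$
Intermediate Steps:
$s = -11$ ($s = \left(-7\right) 1 + 4 \left(-1\right) = -7 - 4 = -11$)
$s + 10 \left(-2\right) = -11 + 10 \left(-2\right) = -11 - 20 = -31$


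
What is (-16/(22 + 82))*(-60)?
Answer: 120/13 ≈ 9.2308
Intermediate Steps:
(-16/(22 + 82))*(-60) = (-16/104)*(-60) = ((1/104)*(-16))*(-60) = -2/13*(-60) = 120/13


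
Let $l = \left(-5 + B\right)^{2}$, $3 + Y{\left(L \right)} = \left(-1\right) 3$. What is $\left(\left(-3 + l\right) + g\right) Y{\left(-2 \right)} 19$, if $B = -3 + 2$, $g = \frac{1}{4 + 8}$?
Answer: $- \frac{7543}{2} \approx -3771.5$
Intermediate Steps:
$Y{\left(L \right)} = -6$ ($Y{\left(L \right)} = -3 - 3 = -6$)
$g = \frac{1}{12} \approx 0.083333$
$B = -1$
$l = 36$ ($l = \left(-5 - 1\right)^{2} = \left(-6\right)^{2} = 36$)
$\left(\left(-3 + l\right) + g\right) Y{\left(-2 \right)} 19 = \left(\left(-3 + 36\right) + \frac{1}{12}\right) \left(-6\right) 19 = \left(33 + \frac{1}{12}\right) \left(-6\right) 19 = \frac{397}{12} \left(-6\right) 19 = \left(- \frac{397}{2}\right) 19 = - \frac{7543}{2}$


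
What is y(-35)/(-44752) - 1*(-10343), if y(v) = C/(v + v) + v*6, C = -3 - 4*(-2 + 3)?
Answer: 4628701459/447520 ≈ 10343.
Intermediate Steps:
C = -7 (C = -3 - 4 = -7)
y(v) = 6*v - 7/(2*v) (y(v) = -7/(v + v) + v*6 = -7/(2*v) + 6*v = 6*v - 7/(2*v))
y(-35)/(-44752) - 1*(-10343) = (6*(-35) - 7/2/(-35))/(-44752) - 1*(-10343) = (-210 - 7/2*(-1/35))*(-1/44752) + 10343 = (-210 + 1/10)*(-1/44752) + 10343 = -2099/10*(-1/44752) + 10343 = 2099/447520 + 10343 = 4628701459/447520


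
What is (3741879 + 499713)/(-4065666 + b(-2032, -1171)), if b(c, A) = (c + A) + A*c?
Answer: -4241592/1689397 ≈ -2.5107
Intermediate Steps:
b(c, A) = A + c + A*c (b(c, A) = (A + c) + A*c = A + c + A*c)
(3741879 + 499713)/(-4065666 + b(-2032, -1171)) = (3741879 + 499713)/(-4065666 + (-1171 - 2032 - 1171*(-2032))) = 4241592/(-4065666 + (-1171 - 2032 + 2379472)) = 4241592/(-4065666 + 2376269) = 4241592/(-1689397) = 4241592*(-1/1689397) = -4241592/1689397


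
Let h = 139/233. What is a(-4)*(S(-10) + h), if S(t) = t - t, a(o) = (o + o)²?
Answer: 8896/233 ≈ 38.180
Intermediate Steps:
a(o) = 4*o² (a(o) = (2*o)² = 4*o²)
S(t) = 0
h = 139/233 (h = 139*(1/233) = 139/233 ≈ 0.59657)
a(-4)*(S(-10) + h) = (4*(-4)²)*(0 + 139/233) = (4*16)*(139/233) = 64*(139/233) = 8896/233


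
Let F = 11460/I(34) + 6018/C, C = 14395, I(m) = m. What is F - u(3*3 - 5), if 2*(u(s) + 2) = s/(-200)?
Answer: 1661550663/4894300 ≈ 339.49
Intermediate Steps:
F = 82585656/244715 (F = 11460/34 + 6018/14395 = 11460*(1/34) + 6018*(1/14395) = 5730/17 + 6018/14395 = 82585656/244715 ≈ 337.48)
u(s) = -2 - s/400 (u(s) = -2 + (s/(-200))/2 = -2 + (s*(-1/200))/2 = -2 + (-s/200)/2 = -2 - s/400)
F - u(3*3 - 5) = 82585656/244715 - (-2 - (3*3 - 5)/400) = 82585656/244715 - (-2 - (9 - 5)/400) = 82585656/244715 - (-2 - 1/400*4) = 82585656/244715 - (-2 - 1/100) = 82585656/244715 - 1*(-201/100) = 82585656/244715 + 201/100 = 1661550663/4894300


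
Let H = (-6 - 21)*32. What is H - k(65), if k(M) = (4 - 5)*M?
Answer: -799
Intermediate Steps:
k(M) = -M
H = -864 (H = -27*32 = -864)
H - k(65) = -864 - (-1)*65 = -864 - 1*(-65) = -864 + 65 = -799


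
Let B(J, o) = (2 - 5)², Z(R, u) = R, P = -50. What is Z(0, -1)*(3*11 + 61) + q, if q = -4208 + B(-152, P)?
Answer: -4199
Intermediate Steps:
B(J, o) = 9 (B(J, o) = (-3)² = 9)
q = -4199 (q = -4208 + 9 = -4199)
Z(0, -1)*(3*11 + 61) + q = 0*(3*11 + 61) - 4199 = 0*(33 + 61) - 4199 = 0*94 - 4199 = 0 - 4199 = -4199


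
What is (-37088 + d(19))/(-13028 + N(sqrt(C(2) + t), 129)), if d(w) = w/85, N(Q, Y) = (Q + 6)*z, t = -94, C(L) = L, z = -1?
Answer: 1580352949/555394080 - 242497*I*sqrt(23)/555394080 ≈ 2.8455 - 0.002094*I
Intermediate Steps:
N(Q, Y) = -6 - Q (N(Q, Y) = (Q + 6)*(-1) = (6 + Q)*(-1) = -6 - Q)
d(w) = w/85 (d(w) = w*(1/85) = w/85)
(-37088 + d(19))/(-13028 + N(sqrt(C(2) + t), 129)) = (-37088 + (1/85)*19)/(-13028 + (-6 - sqrt(2 - 94))) = (-37088 + 19/85)/(-13028 + (-6 - sqrt(-92))) = -3152461/(85*(-13028 + (-6 - 2*I*sqrt(23)))) = -3152461/(85*(-13034 - 2*I*sqrt(23)))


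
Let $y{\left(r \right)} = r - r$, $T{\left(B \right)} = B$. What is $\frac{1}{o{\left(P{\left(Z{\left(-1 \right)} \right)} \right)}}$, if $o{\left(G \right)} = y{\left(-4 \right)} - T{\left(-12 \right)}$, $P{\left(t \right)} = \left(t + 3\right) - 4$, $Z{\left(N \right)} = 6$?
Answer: $\frac{1}{12} \approx 0.083333$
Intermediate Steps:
$y{\left(r \right)} = 0$
$P{\left(t \right)} = -1 + t$ ($P{\left(t \right)} = \left(3 + t\right) - 4 = -1 + t$)
$o{\left(G \right)} = 12$ ($o{\left(G \right)} = 0 - -12 = 0 + 12 = 12$)
$\frac{1}{o{\left(P{\left(Z{\left(-1 \right)} \right)} \right)}} = \frac{1}{12}$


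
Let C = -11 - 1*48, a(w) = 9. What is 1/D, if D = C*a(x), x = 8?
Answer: -1/531 ≈ -0.0018832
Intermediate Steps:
C = -59 (C = -11 - 48 = -59)
D = -531 (D = -59*9 = -531)
1/D = 1/(-531) = -1/531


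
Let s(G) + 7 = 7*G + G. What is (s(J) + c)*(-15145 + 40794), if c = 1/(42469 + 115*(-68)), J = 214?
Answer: 1515254328354/34649 ≈ 4.3732e+7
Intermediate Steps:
s(G) = -7 + 8*G (s(G) = -7 + (7*G + G) = -7 + 8*G)
c = 1/34649 (c = 1/(42469 - 7820) = 1/34649 ≈ 2.8861e-5)
(s(J) + c)*(-15145 + 40794) = ((-7 + 8*214) + 1/34649)*(-15145 + 40794) = ((-7 + 1712) + 1/34649)*25649 = (1705 + 1/34649)*25649 = (59076546/34649)*25649 = 1515254328354/34649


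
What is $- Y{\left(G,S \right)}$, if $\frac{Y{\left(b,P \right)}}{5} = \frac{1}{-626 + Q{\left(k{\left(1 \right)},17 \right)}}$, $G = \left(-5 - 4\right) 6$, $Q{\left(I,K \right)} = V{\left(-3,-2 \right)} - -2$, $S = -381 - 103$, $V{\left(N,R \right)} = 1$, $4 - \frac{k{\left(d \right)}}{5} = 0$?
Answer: $\frac{5}{623} \approx 0.0080257$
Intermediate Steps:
$k{\left(d \right)} = 20$ ($k{\left(d \right)} = 20 - 0 = 20 + 0 = 20$)
$S = -484$ ($S = -381 - 103 = -484$)
$Q{\left(I,K \right)} = 3$ ($Q{\left(I,K \right)} = 1 - -2 = 1 + 2 = 3$)
$G = -54$ ($G = \left(-9\right) 6 = -54$)
$Y{\left(b,P \right)} = - \frac{5}{623}$ ($Y{\left(b,P \right)} = \frac{5}{-626 + 3} = \frac{5}{-623} = 5 \left(- \frac{1}{623}\right) = - \frac{5}{623}$)
$- Y{\left(G,S \right)} = \left(-1\right) \left(- \frac{5}{623}\right) = \frac{5}{623}$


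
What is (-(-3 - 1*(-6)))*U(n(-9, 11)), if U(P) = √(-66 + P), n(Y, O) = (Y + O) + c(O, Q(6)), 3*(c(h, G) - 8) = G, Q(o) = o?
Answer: -9*I*√6 ≈ -22.045*I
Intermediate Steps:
c(h, G) = 8 + G/3
n(Y, O) = 10 + O + Y (n(Y, O) = (Y + O) + (8 + (⅓)*6) = (O + Y) + (8 + 2) = (O + Y) + 10 = 10 + O + Y)
(-(-3 - 1*(-6)))*U(n(-9, 11)) = (-(-3 - 1*(-6)))*√(-66 + (10 + 11 - 9)) = (-(-3 + 6))*√(-66 + 12) = (-1*3)*√(-54) = -9*I*√6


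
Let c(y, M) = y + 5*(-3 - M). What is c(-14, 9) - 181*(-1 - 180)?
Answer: 32687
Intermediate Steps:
c(y, M) = -15 + y - 5*M (c(y, M) = y + (-15 - 5*M) = -15 + y - 5*M)
c(-14, 9) - 181*(-1 - 180) = (-15 - 14 - 5*9) - 181*(-1 - 180) = (-15 - 14 - 45) - 181*(-181) = -74 + 32761 = 32687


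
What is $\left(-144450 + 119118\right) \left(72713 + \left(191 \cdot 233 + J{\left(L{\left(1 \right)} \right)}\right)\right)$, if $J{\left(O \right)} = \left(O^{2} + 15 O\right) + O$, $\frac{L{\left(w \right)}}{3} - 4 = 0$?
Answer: $-2977827264$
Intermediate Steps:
$L{\left(w \right)} = 12$ ($L{\left(w \right)} = 12 + 3 \cdot 0 = 12 + 0 = 12$)
$J{\left(O \right)} = O^{2} + 16 O$
$\left(-144450 + 119118\right) \left(72713 + \left(191 \cdot 233 + J{\left(L{\left(1 \right)} \right)}\right)\right) = \left(-144450 + 119118\right) \left(72713 + \left(191 \cdot 233 + 12 \left(16 + 12\right)\right)\right) = - 25332 \left(72713 + \left(44503 + 12 \cdot 28\right)\right) = - 25332 \left(72713 + \left(44503 + 336\right)\right) = - 25332 \left(72713 + 44839\right) = \left(-25332\right) 117552 = -2977827264$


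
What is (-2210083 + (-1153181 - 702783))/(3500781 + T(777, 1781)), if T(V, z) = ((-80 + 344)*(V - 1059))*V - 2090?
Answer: 4066047/54347405 ≈ 0.074816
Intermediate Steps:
T(V, z) = -2090 + V*(-279576 + 264*V) (T(V, z) = (264*(-1059 + V))*V - 2090 = (-279576 + 264*V)*V - 2090 = V*(-279576 + 264*V) - 2090 = -2090 + V*(-279576 + 264*V))
(-2210083 + (-1153181 - 702783))/(3500781 + T(777, 1781)) = (-2210083 + (-1153181 - 702783))/(3500781 + (-2090 - 279576*777 + 264*777**2)) = (-2210083 - 1855964)/(3500781 + (-2090 - 217230552 + 264*603729)) = -4066047/(3500781 + (-2090 - 217230552 + 159384456)) = -4066047/(3500781 - 57848186) = -4066047/(-54347405) = -4066047*(-1/54347405) = 4066047/54347405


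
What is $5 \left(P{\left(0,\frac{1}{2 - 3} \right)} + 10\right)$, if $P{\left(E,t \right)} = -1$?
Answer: $45$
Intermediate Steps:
$5 \left(P{\left(0,\frac{1}{2 - 3} \right)} + 10\right) = 5 \left(-1 + 10\right) = 5 \cdot 9 = 45$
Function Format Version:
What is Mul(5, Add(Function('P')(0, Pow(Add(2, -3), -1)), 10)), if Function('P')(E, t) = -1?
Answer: 45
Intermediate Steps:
Mul(5, Add(Function('P')(0, Pow(Add(2, -3), -1)), 10)) = Mul(5, Add(-1, 10)) = Mul(5, 9) = 45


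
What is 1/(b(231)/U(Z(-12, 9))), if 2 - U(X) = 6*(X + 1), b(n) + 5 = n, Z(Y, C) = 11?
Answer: -35/113 ≈ -0.30973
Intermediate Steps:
b(n) = -5 + n
U(X) = -4 - 6*X (U(X) = 2 - 6*(X + 1) = 2 - 6*(1 + X) = 2 - (6 + 6*X) = 2 + (-6 - 6*X) = -4 - 6*X)
1/(b(231)/U(Z(-12, 9))) = 1/((-5 + 231)/(-4 - 6*11)) = 1/(226/(-4 - 66)) = 1/(226/(-70)) = 1/(226*(-1/70)) = 1/(-113/35) = -35/113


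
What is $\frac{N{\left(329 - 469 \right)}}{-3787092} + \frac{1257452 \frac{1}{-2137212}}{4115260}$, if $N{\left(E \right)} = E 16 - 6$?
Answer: $\frac{19592479221617}{33043816851766380} \approx 0.00059292$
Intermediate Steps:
$N{\left(E \right)} = -6 + 16 E$ ($N{\left(E \right)} = 16 E - 6 = -6 + 16 E$)
$\frac{N{\left(329 - 469 \right)}}{-3787092} + \frac{1257452 \frac{1}{-2137212}}{4115260} = \frac{-6 + 16 \left(329 - 469\right)}{-3787092} + \frac{1257452 \frac{1}{-2137212}}{4115260} = \left(-6 + 16 \left(-140\right)\right) \left(- \frac{1}{3787092}\right) + 1257452 \left(- \frac{1}{2137212}\right) \frac{1}{4115260} = \left(-6 - 2240\right) \left(- \frac{1}{3787092}\right) - \frac{44909}{314113680540} = \left(-2246\right) \left(- \frac{1}{3787092}\right) - \frac{44909}{314113680540} = \frac{1123}{1893546} - \frac{44909}{314113680540} = \frac{19592479221617}{33043816851766380}$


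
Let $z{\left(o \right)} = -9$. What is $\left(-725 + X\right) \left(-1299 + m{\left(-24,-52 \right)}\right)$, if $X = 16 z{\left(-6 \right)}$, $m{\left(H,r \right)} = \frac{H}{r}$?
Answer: $\frac{14669589}{13} \approx 1.1284 \cdot 10^{6}$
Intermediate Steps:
$X = -144$ ($X = 16 \left(-9\right) = -144$)
$\left(-725 + X\right) \left(-1299 + m{\left(-24,-52 \right)}\right) = \left(-725 - 144\right) \left(-1299 - \frac{24}{-52}\right) = - 869 \left(-1299 - - \frac{6}{13}\right) = - 869 \left(-1299 + \frac{6}{13}\right) = \left(-869\right) \left(- \frac{16881}{13}\right) = \frac{14669589}{13}$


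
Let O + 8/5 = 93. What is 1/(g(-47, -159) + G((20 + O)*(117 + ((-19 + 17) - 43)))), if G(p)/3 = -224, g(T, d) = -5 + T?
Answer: -1/724 ≈ -0.0013812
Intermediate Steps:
O = 457/5 (O = -8/5 + 93 = 457/5 ≈ 91.400)
G(p) = -672 (G(p) = 3*(-224) = -672)
1/(g(-47, -159) + G((20 + O)*(117 + ((-19 + 17) - 43)))) = 1/((-5 - 47) - 672) = 1/(-52 - 672) = 1/(-724) = -1/724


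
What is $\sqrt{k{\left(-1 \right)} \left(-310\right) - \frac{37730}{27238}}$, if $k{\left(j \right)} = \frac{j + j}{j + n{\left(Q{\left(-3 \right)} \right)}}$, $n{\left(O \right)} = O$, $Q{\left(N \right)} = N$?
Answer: $\frac{i \sqrt{29005882390}}{13619} \approx 12.505 i$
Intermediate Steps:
$k{\left(j \right)} = \frac{2 j}{-3 + j}$ ($k{\left(j \right)} = \frac{j + j}{j - 3} = \frac{2 j}{-3 + j}$)
$\sqrt{k{\left(-1 \right)} \left(-310\right) - \frac{37730}{27238}} = \sqrt{2 \left(-1\right) \frac{1}{-3 - 1} \left(-310\right) - \frac{37730}{27238}} = \sqrt{2 \left(-1\right) \frac{1}{-4} \left(-310\right) - \frac{18865}{13619}} = \sqrt{2 \left(-1\right) \left(- \frac{1}{4}\right) \left(-310\right) - \frac{18865}{13619}} = \sqrt{\frac{1}{2} \left(-310\right) - \frac{18865}{13619}} = \sqrt{-155 - \frac{18865}{13619}} = \sqrt{- \frac{2129810}{13619}} = \frac{i \sqrt{29005882390}}{13619}$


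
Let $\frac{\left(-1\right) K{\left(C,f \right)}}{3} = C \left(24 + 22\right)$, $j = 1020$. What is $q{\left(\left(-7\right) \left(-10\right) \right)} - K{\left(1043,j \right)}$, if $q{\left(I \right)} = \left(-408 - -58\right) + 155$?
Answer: $143739$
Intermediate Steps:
$q{\left(I \right)} = -195$ ($q{\left(I \right)} = \left(-408 + 58\right) + 155 = -350 + 155 = -195$)
$K{\left(C,f \right)} = - 138 C$ ($K{\left(C,f \right)} = - 3 C \left(24 + 22\right) = - 3 C 46 = - 3 \cdot 46 C = - 138 C$)
$q{\left(\left(-7\right) \left(-10\right) \right)} - K{\left(1043,j \right)} = -195 - \left(-138\right) 1043 = -195 - -143934 = -195 + 143934 = 143739$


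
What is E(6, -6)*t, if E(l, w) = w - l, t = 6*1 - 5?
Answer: -12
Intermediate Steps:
t = 1 (t = 6 - 5 = 1)
E(6, -6)*t = (-6 - 1*6)*1 = (-6 - 6)*1 = -12*1 = -12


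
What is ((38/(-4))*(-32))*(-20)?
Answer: -6080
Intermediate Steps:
((38/(-4))*(-32))*(-20) = ((38*(-¼))*(-32))*(-20) = -19/2*(-32)*(-20) = 304*(-20) = -6080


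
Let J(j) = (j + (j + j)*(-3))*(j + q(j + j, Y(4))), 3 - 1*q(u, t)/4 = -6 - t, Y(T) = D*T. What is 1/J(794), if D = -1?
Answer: -1/3231580 ≈ -3.0945e-7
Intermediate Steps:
Y(T) = -T
q(u, t) = 36 + 4*t (q(u, t) = 12 - 4*(-6 - t) = 12 + (24 + 4*t) = 36 + 4*t)
J(j) = -5*j*(20 + j) (J(j) = (j + (j + j)*(-3))*(j + (36 + 4*(-1*4))) = (j + (2*j)*(-3))*(j + (36 + 4*(-4))) = (j - 6*j)*(j + (36 - 16)) = (-5*j)*(j + 20) = (-5*j)*(20 + j) = -5*j*(20 + j))
1/J(794) = 1/(-5*794*(20 + 794)) = 1/(-5*794*814) = 1/(-3231580) = -1/3231580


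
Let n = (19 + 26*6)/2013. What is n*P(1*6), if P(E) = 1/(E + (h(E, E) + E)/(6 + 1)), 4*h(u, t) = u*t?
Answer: 1225/114741 ≈ 0.010676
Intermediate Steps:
h(u, t) = t*u/4 (h(u, t) = (u*t)/4 = (t*u)/4 = t*u/4)
P(E) = 1/(E²/28 + 8*E/7) (P(E) = 1/(E + (E*E/4 + E)/(6 + 1)) = 1/(E + (E²/4 + E)/7) = 1/(E + (E + E²/4)*(⅐)) = 1/(E + (E/7 + E²/28)) = 1/(E²/28 + 8*E/7))
n = 175/2013 (n = (19 + 156)*(1/2013) = 175*(1/2013) = 175/2013 ≈ 0.086935)
n*P(1*6) = 175*(28/(((1*6))*(32 + 1*6)))/2013 = 175*(28/(6*(32 + 6)))/2013 = 175*(28*(⅙)/38)/2013 = 175*(28*(⅙)*(1/38))/2013 = (175/2013)*(7/57) = 1225/114741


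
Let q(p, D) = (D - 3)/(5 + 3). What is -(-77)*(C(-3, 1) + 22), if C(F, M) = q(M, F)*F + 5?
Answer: 9009/4 ≈ 2252.3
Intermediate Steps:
q(p, D) = -3/8 + D/8 (q(p, D) = (-3 + D)/8 = (-3 + D)*(⅛) = -3/8 + D/8)
C(F, M) = 5 + F*(-3/8 + F/8) (C(F, M) = (-3/8 + F/8)*F + 5 = F*(-3/8 + F/8) + 5 = 5 + F*(-3/8 + F/8))
-(-77)*(C(-3, 1) + 22) = -(-77)*((5 + (⅛)*(-3)*(-3 - 3)) + 22) = -(-77)*((5 + (⅛)*(-3)*(-6)) + 22) = -(-77)*((5 + 9/4) + 22) = -(-77)*(29/4 + 22) = -(-77)*117/4 = -7*(-1287/4) = 9009/4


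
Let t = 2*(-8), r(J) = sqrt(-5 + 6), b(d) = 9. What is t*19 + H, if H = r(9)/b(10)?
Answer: -2735/9 ≈ -303.89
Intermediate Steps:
r(J) = 1 (r(J) = sqrt(1) = 1)
t = -16
H = 1/9 ≈ 0.11111
t*19 + H = -16*19 + 1/9 = -304 + 1/9 = -2735/9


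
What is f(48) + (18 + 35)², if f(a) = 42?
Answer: 2851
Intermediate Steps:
f(48) + (18 + 35)² = 42 + (18 + 35)² = 42 + 53² = 42 + 2809 = 2851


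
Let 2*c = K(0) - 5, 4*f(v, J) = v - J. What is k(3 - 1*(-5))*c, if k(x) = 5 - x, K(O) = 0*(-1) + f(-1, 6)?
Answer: 81/8 ≈ 10.125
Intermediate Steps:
f(v, J) = -J/4 + v/4 (f(v, J) = (v - J)/4 = -J/4 + v/4)
K(O) = -7/4 (K(O) = 0*(-1) + (-1/4*6 + (1/4)*(-1)) = 0 + (-3/2 - 1/4) = 0 - 7/4 = -7/4)
c = -27/8 (c = (-7/4 - 5)/2 = (1/2)*(-27/4) = -27/8 ≈ -3.3750)
k(3 - 1*(-5))*c = (5 - (3 - 1*(-5)))*(-27/8) = (5 - (3 + 5))*(-27/8) = (5 - 1*8)*(-27/8) = (5 - 8)*(-27/8) = -3*(-27/8) = 81/8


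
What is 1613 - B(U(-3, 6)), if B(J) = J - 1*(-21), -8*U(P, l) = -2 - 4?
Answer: 6365/4 ≈ 1591.3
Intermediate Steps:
U(P, l) = ¾ (U(P, l) = -(-2 - 4)/8 = -⅛*(-6) = ¾)
B(J) = 21 + J (B(J) = J + 21 = 21 + J)
1613 - B(U(-3, 6)) = 1613 - (21 + ¾) = 1613 - 1*87/4 = 1613 - 87/4 = 6365/4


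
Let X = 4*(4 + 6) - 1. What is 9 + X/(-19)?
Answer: 132/19 ≈ 6.9474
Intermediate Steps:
X = 39 (X = 4*10 - 1 = 40 - 1 = 39)
9 + X/(-19) = 9 + 39/(-19) = 9 - 1/19*39 = 9 - 39/19 = 132/19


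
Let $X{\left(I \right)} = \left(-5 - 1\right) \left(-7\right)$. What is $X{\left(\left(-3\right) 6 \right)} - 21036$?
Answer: $-20994$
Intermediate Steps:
$X{\left(I \right)} = 42$ ($X{\left(I \right)} = \left(-6\right) \left(-7\right) = 42$)
$X{\left(\left(-3\right) 6 \right)} - 21036 = 42 - 21036 = -20994$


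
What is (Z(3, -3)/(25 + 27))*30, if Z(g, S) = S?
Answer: -45/26 ≈ -1.7308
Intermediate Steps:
(Z(3, -3)/(25 + 27))*30 = -3/(25 + 27)*30 = -3/52*30 = -45/26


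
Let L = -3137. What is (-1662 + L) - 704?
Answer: -5503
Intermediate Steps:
(-1662 + L) - 704 = (-1662 - 3137) - 704 = -4799 - 704 = -5503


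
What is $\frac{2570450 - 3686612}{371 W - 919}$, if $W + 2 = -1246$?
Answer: $\frac{1116162}{463927} \approx 2.4059$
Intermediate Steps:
$W = -1248$ ($W = -2 - 1246 = -1248$)
$\frac{2570450 - 3686612}{371 W - 919} = \frac{2570450 - 3686612}{371 \left(-1248\right) - 919} = - \frac{1116162}{-463008 - 919} = - \frac{1116162}{-463927} = \left(-1116162\right) \left(- \frac{1}{463927}\right) = \frac{1116162}{463927}$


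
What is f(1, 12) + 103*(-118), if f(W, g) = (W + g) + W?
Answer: -12140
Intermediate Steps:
f(W, g) = g + 2*W
f(1, 12) + 103*(-118) = (12 + 2*1) + 103*(-118) = (12 + 2) - 12154 = 14 - 12154 = -12140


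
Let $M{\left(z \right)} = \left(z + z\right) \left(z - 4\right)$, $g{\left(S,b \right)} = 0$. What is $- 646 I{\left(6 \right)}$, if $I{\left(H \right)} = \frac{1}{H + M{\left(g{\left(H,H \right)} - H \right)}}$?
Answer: $- \frac{323}{63} \approx -5.127$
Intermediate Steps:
$M{\left(z \right)} = 2 z \left(-4 + z\right)$
$I{\left(H \right)} = \frac{1}{H - 2 H \left(-4 - H\right)}$ ($I{\left(H \right)} = \frac{1}{H + 2 \left(0 - H\right) \left(-4 + \left(0 - H\right)\right)} = \frac{1}{H + 2 \left(- H\right) \left(-4 - H\right)} = \frac{1}{H - 2 H \left(-4 - H\right)}$)
$- 646 I{\left(6 \right)} = - 646 \frac{1}{6 \left(9 + 2 \cdot 6\right)} = - 646 \frac{1}{6 \left(9 + 12\right)} = - 646 \frac{1}{6 \cdot 21} = - 646 \cdot \frac{1}{6} \cdot \frac{1}{21} = \left(-646\right) \frac{1}{126} = - \frac{323}{63}$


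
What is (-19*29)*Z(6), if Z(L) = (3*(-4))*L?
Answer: 39672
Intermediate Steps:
Z(L) = -12*L
(-19*29)*Z(6) = (-19*29)*(-12*6) = -551*(-72) = 39672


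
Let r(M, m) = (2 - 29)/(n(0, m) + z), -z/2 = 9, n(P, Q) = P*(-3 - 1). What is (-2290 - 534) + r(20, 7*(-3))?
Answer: -5645/2 ≈ -2822.5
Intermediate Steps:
n(P, Q) = -4*P (n(P, Q) = P*(-4) = -4*P)
z = -18 (z = -2*9 = -18)
r(M, m) = 3/2 (r(M, m) = (2 - 29)/(-4*0 - 18) = -27/(0 - 18) = -27/(-18) = -27*(-1/18) = 3/2)
(-2290 - 534) + r(20, 7*(-3)) = (-2290 - 534) + 3/2 = -2824 + 3/2 = -5645/2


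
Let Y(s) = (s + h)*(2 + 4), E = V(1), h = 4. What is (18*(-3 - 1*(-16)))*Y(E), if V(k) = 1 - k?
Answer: 5616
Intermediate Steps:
E = 0 (E = 1 - 1*1 = 1 - 1 = 0)
Y(s) = 24 + 6*s (Y(s) = (s + 4)*(2 + 4) = (4 + s)*6 = 24 + 6*s)
(18*(-3 - 1*(-16)))*Y(E) = (18*(-3 - 1*(-16)))*(24 + 6*0) = (18*(-3 + 16))*(24 + 0) = (18*13)*24 = 234*24 = 5616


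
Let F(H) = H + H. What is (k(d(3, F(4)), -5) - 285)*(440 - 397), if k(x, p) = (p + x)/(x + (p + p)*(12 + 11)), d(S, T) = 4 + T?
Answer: -2671891/218 ≈ -12256.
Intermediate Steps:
F(H) = 2*H
k(x, p) = (p + x)/(x + 46*p) (k(x, p) = (p + x)/(x + (2*p)*23) = (p + x)/(x + 46*p))
(k(d(3, F(4)), -5) - 285)*(440 - 397) = ((-5 + (4 + 2*4))/((4 + 2*4) + 46*(-5)) - 285)*(440 - 397) = ((-5 + (4 + 8))/((4 + 8) - 230) - 285)*43 = ((-5 + 12)/(12 - 230) - 285)*43 = (7/(-218) - 285)*43 = (-1/218*7 - 285)*43 = (-7/218 - 285)*43 = -62137/218*43 = -2671891/218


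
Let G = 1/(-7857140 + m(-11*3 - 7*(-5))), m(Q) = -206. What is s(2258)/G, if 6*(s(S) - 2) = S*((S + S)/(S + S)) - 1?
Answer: -8914159037/3 ≈ -2.9714e+9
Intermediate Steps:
s(S) = 11/6 + S/6 (s(S) = 2 + (S*((S + S)/(S + S)) - 1)/6 = 2 + (S*((2*S)/((2*S))) - 1)/6 = 2 + (S*((2*S)*(1/(2*S))) - 1)/6 = 2 + (S*1 - 1)/6 = 2 + (S - 1)/6 = 2 + (-1 + S)/6 = 2 + (-⅙ + S/6) = 11/6 + S/6)
G = -1/7857346 (G = 1/(-7857140 - 206) = 1/(-7857346) = -1/7857346 ≈ -1.2727e-7)
s(2258)/G = (11/6 + (⅙)*2258)/(-1/7857346) = (11/6 + 1129/3)*(-7857346) = (2269/6)*(-7857346) = -8914159037/3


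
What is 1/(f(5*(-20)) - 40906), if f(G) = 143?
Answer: -1/40763 ≈ -2.4532e-5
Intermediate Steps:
1/(f(5*(-20)) - 40906) = 1/(143 - 40906) = 1/(-40763) = -1/40763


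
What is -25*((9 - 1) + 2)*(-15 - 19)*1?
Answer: 8500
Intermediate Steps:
-25*((9 - 1) + 2)*(-15 - 19)*1 = -25*(8 + 2)*(-34)*1 = -250*(-34)*1 = -25*(-340)*1 = 8500*1 = 8500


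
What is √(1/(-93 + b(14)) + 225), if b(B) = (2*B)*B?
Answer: 22*√41561/299 ≈ 15.000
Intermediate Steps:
b(B) = 2*B²
√(1/(-93 + b(14)) + 225) = √(1/(-93 + 2*14²) + 225) = √(1/(-93 + 2*196) + 225) = √(1/(-93 + 392) + 225) = √(1/299 + 225) = √(67276/299) = 22*√41561/299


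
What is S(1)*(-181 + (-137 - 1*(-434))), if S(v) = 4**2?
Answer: 1856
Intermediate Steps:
S(v) = 16
S(1)*(-181 + (-137 - 1*(-434))) = 16*(-181 + (-137 - 1*(-434))) = 16*(-181 + (-137 + 434)) = 16*(-181 + 297) = 16*116 = 1856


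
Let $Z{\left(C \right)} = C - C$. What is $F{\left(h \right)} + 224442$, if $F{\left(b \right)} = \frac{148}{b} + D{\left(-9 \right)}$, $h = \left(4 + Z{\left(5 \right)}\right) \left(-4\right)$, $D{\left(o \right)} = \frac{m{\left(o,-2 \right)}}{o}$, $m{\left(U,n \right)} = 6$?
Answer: $\frac{2693185}{12} \approx 2.2443 \cdot 10^{5}$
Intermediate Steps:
$Z{\left(C \right)} = 0$
$D{\left(o \right)} = \frac{6}{o}$
$h = -16$ ($h = \left(4 + 0\right) \left(-4\right) = 4 \left(-4\right) = -16$)
$F{\left(b \right)} = - \frac{2}{3} + \frac{148}{b}$ ($F{\left(b \right)} = \frac{148}{b} + \frac{6}{-9} = \frac{148}{b} + 6 \left(- \frac{1}{9}\right) = \frac{148}{b} - \frac{2}{3} = - \frac{2}{3} + \frac{148}{b}$)
$F{\left(h \right)} + 224442 = \left(- \frac{2}{3} + \frac{148}{-16}\right) + 224442 = \left(- \frac{2}{3} + 148 \left(- \frac{1}{16}\right)\right) + 224442 = \left(- \frac{2}{3} - \frac{37}{4}\right) + 224442 = - \frac{119}{12} + 224442 = \frac{2693185}{12}$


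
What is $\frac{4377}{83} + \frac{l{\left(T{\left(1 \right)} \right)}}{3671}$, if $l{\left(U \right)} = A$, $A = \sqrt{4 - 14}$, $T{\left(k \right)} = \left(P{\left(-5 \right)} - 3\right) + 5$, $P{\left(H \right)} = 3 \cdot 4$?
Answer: $\frac{4377}{83} + \frac{i \sqrt{10}}{3671} \approx 52.735 + 0.00086142 i$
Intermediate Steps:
$P{\left(H \right)} = 12$
$T{\left(k \right)} = 14$ ($T{\left(k \right)} = \left(12 - 3\right) + 5 = 9 + 5 = 14$)
$A = i \sqrt{10}$ ($A = \sqrt{-10} = i \sqrt{10} \approx 3.1623 i$)
$l{\left(U \right)} = i \sqrt{10}$
$\frac{4377}{83} + \frac{l{\left(T{\left(1 \right)} \right)}}{3671} = \frac{4377}{83} + \frac{i \sqrt{10}}{3671}$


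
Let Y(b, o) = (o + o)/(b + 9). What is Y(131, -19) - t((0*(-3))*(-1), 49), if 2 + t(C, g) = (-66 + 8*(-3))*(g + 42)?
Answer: 573421/70 ≈ 8191.7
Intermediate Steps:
Y(b, o) = 2*o/(9 + b) (Y(b, o) = (2*o)/(9 + b) = 2*o/(9 + b))
t(C, g) = -3782 - 90*g (t(C, g) = -2 + (-66 + 8*(-3))*(g + 42) = -2 + (-66 - 24)*(42 + g) = -2 - 90*(42 + g) = -2 + (-3780 - 90*g) = -3782 - 90*g)
Y(131, -19) - t((0*(-3))*(-1), 49) = 2*(-19)/(9 + 131) - (-3782 - 90*49) = 2*(-19)/140 - (-3782 - 4410) = 2*(-19)*(1/140) - 1*(-8192) = -19/70 + 8192 = 573421/70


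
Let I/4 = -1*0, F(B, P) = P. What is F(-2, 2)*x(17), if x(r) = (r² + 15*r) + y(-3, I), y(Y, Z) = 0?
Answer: 1088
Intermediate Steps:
I = 0 (I = 4*(-1*0) = 4*0 = 0)
x(r) = r² + 15*r (x(r) = (r² + 15*r) + 0 = r² + 15*r)
F(-2, 2)*x(17) = 2*(17*(15 + 17)) = 2*(17*32) = 2*544 = 1088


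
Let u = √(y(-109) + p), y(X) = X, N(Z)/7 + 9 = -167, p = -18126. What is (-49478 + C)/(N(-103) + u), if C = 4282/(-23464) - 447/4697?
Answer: 1558006047996/39260131981 + 389501511999*I*√18235/12092120650148 ≈ 39.684 + 4.3497*I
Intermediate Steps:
N(Z) = -1232 (N(Z) = -63 + 7*(-167) = -63 - 1169 = -1232)
u = I*√18235 (u = √(-109 - 18126) = √(-18235) = I*√18235 ≈ 135.04*I)
C = -2185783/7872172 (C = 4282*(-1/23464) - 447*1/4697 = -2141/11732 - 447/4697 = -2185783/7872172 ≈ -0.27766)
(-49478 + C)/(N(-103) + u) = (-49478 - 2185783/7872172)/(-1232 + I*√18235) = -389501511999/(7872172*(-1232 + I*√18235))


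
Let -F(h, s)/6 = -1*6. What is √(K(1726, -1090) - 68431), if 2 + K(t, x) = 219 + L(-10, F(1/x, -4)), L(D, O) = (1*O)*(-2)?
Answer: I*√68286 ≈ 261.32*I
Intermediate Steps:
F(h, s) = 36 (F(h, s) = -(-6)*6 = -6*(-6) = 36)
L(D, O) = -2*O (L(D, O) = O*(-2) = -2*O)
K(t, x) = 145 (K(t, x) = -2 + (219 - 2*36) = -2 + (219 - 72) = -2 + 147 = 145)
√(K(1726, -1090) - 68431) = √(145 - 68431) = √(-68286) = I*√68286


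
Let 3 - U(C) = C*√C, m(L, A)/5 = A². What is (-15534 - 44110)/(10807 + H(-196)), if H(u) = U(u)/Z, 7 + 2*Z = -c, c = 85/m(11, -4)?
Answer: -22298535972/4056061873 - 1404576768*I/4056061873 ≈ -5.4976 - 0.34629*I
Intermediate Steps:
m(L, A) = 5*A²
c = 17/16 (c = 85/((5*(-4)²)) = 85/((5*16)) = 85/80 = 85*(1/80) = 17/16 ≈ 1.0625)
U(C) = 3 - C^(3/2) (U(C) = 3 - C*√C = 3 - C^(3/2))
Z = -129/32 (Z = -7/2 + (-1*17/16)/2 = -7/2 + (½)*(-17/16) = -7/2 - 17/32 = -129/32 ≈ -4.0313)
H(u) = -32/43 + 32*u^(3/2)/129 (H(u) = (3 - u^(3/2))/(-129/32) = (3 - u^(3/2))*(-32/129) = -32/43 + 32*u^(3/2)/129)
(-15534 - 44110)/(10807 + H(-196)) = (-15534 - 44110)/(10807 + (-32/43 + 32*(-196)^(3/2)/129)) = -59644/(10807 + (-32/43 + 32*(-2744*I)/129)) = -59644/(10807 + (-32/43 - 87808*I/129)) = -59644*16641*(464669/43 + 87808*I/129)/1950965760913 = -2063484*(464669/43 + 87808*I/129)/4056061873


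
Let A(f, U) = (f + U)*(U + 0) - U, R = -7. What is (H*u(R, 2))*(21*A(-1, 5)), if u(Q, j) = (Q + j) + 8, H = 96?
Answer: 90720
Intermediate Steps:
u(Q, j) = 8 + Q + j
A(f, U) = -U + U*(U + f) (A(f, U) = (U + f)*U - U = U*(U + f) - U = -U + U*(U + f))
(H*u(R, 2))*(21*A(-1, 5)) = (96*(8 - 7 + 2))*(21*(5*(-1 + 5 - 1))) = (96*3)*(21*(5*3)) = 288*(21*15) = 288*315 = 90720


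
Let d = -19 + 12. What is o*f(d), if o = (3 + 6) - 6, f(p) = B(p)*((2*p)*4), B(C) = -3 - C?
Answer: -672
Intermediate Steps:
d = -7
f(p) = 8*p*(-3 - p) (f(p) = (-3 - p)*((2*p)*4) = (-3 - p)*(8*p) = 8*p*(-3 - p))
o = 3 (o = 9 - 6 = 3)
o*f(d) = 3*(-8*(-7)*(3 - 7)) = 3*(-8*(-7)*(-4)) = 3*(-224) = -672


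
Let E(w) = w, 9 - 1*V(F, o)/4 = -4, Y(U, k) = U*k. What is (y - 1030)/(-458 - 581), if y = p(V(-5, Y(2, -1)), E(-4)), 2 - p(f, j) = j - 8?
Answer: 1016/1039 ≈ 0.97786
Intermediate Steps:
V(F, o) = 52 (V(F, o) = 36 - 4*(-4) = 36 + 16 = 52)
p(f, j) = 10 - j (p(f, j) = 2 - (j - 8) = 2 - (-8 + j) = 2 + (8 - j) = 10 - j)
y = 14 (y = 10 - 1*(-4) = 10 + 4 = 14)
(y - 1030)/(-458 - 581) = (14 - 1030)/(-458 - 581) = -1016/(-1039) = -1016*(-1/1039) = 1016/1039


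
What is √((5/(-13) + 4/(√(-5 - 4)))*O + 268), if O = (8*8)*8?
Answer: 2*√(27027 - 259584*I)/39 ≈ 19.461 - 17.54*I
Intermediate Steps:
O = 512 (O = 64*8 = 512)
√((5/(-13) + 4/(√(-5 - 4)))*O + 268) = √((5/(-13) + 4/(√(-5 - 4)))*512 + 268) = √((5*(-1/13) + 4/(√(-9)))*512 + 268) = √((-5/13 + 4/((3*I)))*512 + 268) = √((-5/13 + 4*(-I/3))*512 + 268) = √((-5/13 - 4*I/3)*512 + 268) = √((-2560/13 - 2048*I/3) + 268) = √(924/13 - 2048*I/3)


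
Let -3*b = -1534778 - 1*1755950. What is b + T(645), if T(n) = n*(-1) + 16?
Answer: 3288841/3 ≈ 1.0963e+6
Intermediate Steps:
T(n) = 16 - n (T(n) = -n + 16 = 16 - n)
b = 3290728/3 (b = -(-1534778 - 1*1755950)/3 = -(-1534778 - 1755950)/3 = -⅓*(-3290728) = 3290728/3 ≈ 1.0969e+6)
b + T(645) = 3290728/3 + (16 - 1*645) = 3290728/3 + (16 - 645) = 3290728/3 - 629 = 3288841/3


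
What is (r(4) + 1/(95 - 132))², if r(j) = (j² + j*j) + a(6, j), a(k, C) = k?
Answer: 1974025/1369 ≈ 1441.9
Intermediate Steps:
r(j) = 6 + 2*j² (r(j) = (j² + j*j) + 6 = (j² + j²) + 6 = 2*j² + 6 = 6 + 2*j²)
(r(4) + 1/(95 - 132))² = ((6 + 2*4²) + 1/(95 - 132))² = ((6 + 2*16) + 1/(-37))² = ((6 + 32) - 1/37)² = (38 - 1/37)² = (1405/37)² = 1974025/1369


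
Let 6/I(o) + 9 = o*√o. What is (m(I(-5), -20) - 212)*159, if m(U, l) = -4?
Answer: -34344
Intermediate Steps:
I(o) = 6/(-9 + o^(3/2)) (I(o) = 6/(-9 + o*√o) = 6/(-9 + o^(3/2)))
(m(I(-5), -20) - 212)*159 = (-4 - 212)*159 = -216*159 = -34344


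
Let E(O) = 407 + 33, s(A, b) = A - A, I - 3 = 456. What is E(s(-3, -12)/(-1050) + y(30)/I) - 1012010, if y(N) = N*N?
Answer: -1011570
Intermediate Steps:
I = 459 (I = 3 + 456 = 459)
y(N) = N²
s(A, b) = 0
E(O) = 440
E(s(-3, -12)/(-1050) + y(30)/I) - 1012010 = 440 - 1012010 = -1011570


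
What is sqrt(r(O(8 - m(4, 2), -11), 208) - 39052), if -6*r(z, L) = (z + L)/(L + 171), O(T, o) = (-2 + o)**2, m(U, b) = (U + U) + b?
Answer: 5*I*sqrt(8077668690)/2274 ≈ 197.62*I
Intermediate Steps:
m(U, b) = b + 2*U (m(U, b) = 2*U + b = b + 2*U)
r(z, L) = -(L + z)/(6*(171 + L)) (r(z, L) = -(z + L)/(6*(L + 171)) = -(L + z)/(6*(171 + L)))
sqrt(r(O(8 - m(4, 2), -11), 208) - 39052) = sqrt((-1*208 - (-2 - 11)**2)/(6*(171 + 208)) - 39052) = sqrt((1/6)*(-208 - 1*(-13)**2)/379 - 39052) = sqrt((1/6)*(1/379)*(-208 - 1*169) - 39052) = sqrt((1/6)*(1/379)*(-208 - 169) - 39052) = sqrt((1/6)*(1/379)*(-377) - 39052) = sqrt(-377/2274 - 39052) = sqrt(-88804625/2274) = 5*I*sqrt(8077668690)/2274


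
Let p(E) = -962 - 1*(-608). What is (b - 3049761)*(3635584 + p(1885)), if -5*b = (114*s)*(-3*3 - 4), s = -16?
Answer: -11103822394782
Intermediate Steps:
p(E) = -354 (p(E) = -962 + 608 = -354)
b = -23712/5 (b = -114*(-16)*(-3*3 - 4)/5 = -(-1824)*(-9 - 4)/5 = -(-1824)*(-13)/5 = -⅕*23712 = -23712/5 ≈ -4742.4)
(b - 3049761)*(3635584 + p(1885)) = (-23712/5 - 3049761)*(3635584 - 354) = -15272517/5*3635230 = -11103822394782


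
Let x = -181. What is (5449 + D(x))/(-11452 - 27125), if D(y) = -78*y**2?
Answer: 2549909/38577 ≈ 66.099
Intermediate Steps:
(5449 + D(x))/(-11452 - 27125) = (5449 - 78*(-181)**2)/(-11452 - 27125) = (5449 - 78*32761)/(-38577) = (5449 - 2555358)*(-1/38577) = -2549909*(-1/38577) = 2549909/38577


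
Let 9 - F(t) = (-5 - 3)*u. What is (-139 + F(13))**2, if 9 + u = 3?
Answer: 31684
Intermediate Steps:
u = -6 (u = -9 + 3 = -6)
F(t) = -39 (F(t) = 9 - (-5 - 3)*(-6) = 9 - (-8)*(-6) = 9 - 1*48 = 9 - 48 = -39)
(-139 + F(13))**2 = (-139 - 39)**2 = (-178)**2 = 31684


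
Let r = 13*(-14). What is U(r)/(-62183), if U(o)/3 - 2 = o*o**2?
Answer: 18085698/62183 ≈ 290.85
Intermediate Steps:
r = -182
U(o) = 6 + 3*o**3 (U(o) = 6 + 3*(o*o**2) = 6 + 3*o**3)
U(r)/(-62183) = (6 + 3*(-182)**3)/(-62183) = (6 + 3*(-6028568))*(-1/62183) = (6 - 18085704)*(-1/62183) = -18085698*(-1/62183) = 18085698/62183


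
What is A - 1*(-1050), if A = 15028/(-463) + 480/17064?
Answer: 334977002/329193 ≈ 1017.6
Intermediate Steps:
A = -10675648/329193 (A = 15028*(-1/463) + 480*(1/17064) = -15028/463 + 20/711 = -10675648/329193 ≈ -32.430)
A - 1*(-1050) = -10675648/329193 - 1*(-1050) = -10675648/329193 + 1050 = 334977002/329193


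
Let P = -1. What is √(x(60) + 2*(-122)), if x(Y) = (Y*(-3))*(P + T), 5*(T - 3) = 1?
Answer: 8*I*√10 ≈ 25.298*I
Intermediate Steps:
T = 16/5 (T = 3 + (⅕)*1 = 3 + ⅕ = 16/5 ≈ 3.2000)
x(Y) = -33*Y/5 (x(Y) = (Y*(-3))*(-1 + 16/5) = -3*Y*(11/5) = -33*Y/5)
√(x(60) + 2*(-122)) = √(-33/5*60 + 2*(-122)) = √(-396 - 244) = √(-640) = 8*I*√10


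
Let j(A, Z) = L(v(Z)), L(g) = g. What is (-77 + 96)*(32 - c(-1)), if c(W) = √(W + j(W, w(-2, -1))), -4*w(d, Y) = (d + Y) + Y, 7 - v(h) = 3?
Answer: 608 - 19*√3 ≈ 575.09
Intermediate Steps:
v(h) = 4 (v(h) = 7 - 1*3 = 7 - 3 = 4)
w(d, Y) = -Y/2 - d/4 (w(d, Y) = -((d + Y) + Y)/4 = -((Y + d) + Y)/4 = -(d + 2*Y)/4 = -Y/2 - d/4)
j(A, Z) = 4
c(W) = √(4 + W) (c(W) = √(W + 4) = √(4 + W))
(-77 + 96)*(32 - c(-1)) = (-77 + 96)*(32 - √(4 - 1)) = 19*(32 - √3) = 608 - 19*√3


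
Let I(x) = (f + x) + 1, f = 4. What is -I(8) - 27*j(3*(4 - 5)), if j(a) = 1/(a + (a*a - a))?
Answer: -16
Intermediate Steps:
j(a) = a**(-2) (j(a) = 1/(a + (a**2 - a)) = 1/(a**2) = a**(-2))
I(x) = 5 + x (I(x) = (4 + x) + 1 = 5 + x)
-I(8) - 27*j(3*(4 - 5)) = -(5 + 8) - 27*1/(9*(4 - 5)**2) = -1*13 - 27/(3*(-1))**2 = -13 - 27/(-3)**2 = -13 - 27*1/9 = -13 - 3 = -16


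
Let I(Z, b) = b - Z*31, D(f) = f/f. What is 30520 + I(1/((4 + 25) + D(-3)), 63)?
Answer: 917459/30 ≈ 30582.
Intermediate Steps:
D(f) = 1
I(Z, b) = b - 31*Z
30520 + I(1/((4 + 25) + D(-3)), 63) = 30520 + (63 - 31/((4 + 25) + 1)) = 30520 + (63 - 31/(29 + 1)) = 30520 + (63 - 31/30) = 30520 + 1859/30 = 917459/30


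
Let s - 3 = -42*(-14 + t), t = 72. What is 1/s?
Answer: -1/2433 ≈ -0.00041102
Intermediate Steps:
s = -2433 (s = 3 - 42*(-14 + 72) = 3 - 42*58 = 3 - 2436 = -2433)
1/s = 1/(-2433) = -1/2433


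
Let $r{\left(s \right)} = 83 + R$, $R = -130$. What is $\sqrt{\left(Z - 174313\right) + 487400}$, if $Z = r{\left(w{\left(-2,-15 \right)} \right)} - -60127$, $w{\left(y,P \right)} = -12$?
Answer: $9 \sqrt{4607} \approx 610.87$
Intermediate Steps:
$r{\left(s \right)} = -47$ ($r{\left(s \right)} = 83 - 130 = -47$)
$Z = 60080$ ($Z = -47 - -60127 = -47 + 60127 = 60080$)
$\sqrt{\left(Z - 174313\right) + 487400} = \sqrt{\left(60080 - 174313\right) + 487400} = \sqrt{-114233 + 487400} = \sqrt{373167} = 9 \sqrt{4607}$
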